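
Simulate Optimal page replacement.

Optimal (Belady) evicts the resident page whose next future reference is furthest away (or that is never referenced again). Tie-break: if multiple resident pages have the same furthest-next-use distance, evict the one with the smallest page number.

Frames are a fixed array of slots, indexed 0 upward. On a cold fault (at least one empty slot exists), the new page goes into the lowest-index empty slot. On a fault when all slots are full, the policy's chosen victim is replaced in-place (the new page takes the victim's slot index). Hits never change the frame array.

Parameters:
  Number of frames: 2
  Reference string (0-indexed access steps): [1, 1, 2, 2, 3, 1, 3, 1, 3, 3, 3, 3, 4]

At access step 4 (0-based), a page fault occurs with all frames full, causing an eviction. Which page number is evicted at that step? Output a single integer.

Answer: 2

Derivation:
Step 0: ref 1 -> FAULT, frames=[1,-]
Step 1: ref 1 -> HIT, frames=[1,-]
Step 2: ref 2 -> FAULT, frames=[1,2]
Step 3: ref 2 -> HIT, frames=[1,2]
Step 4: ref 3 -> FAULT, evict 2, frames=[1,3]
At step 4: evicted page 2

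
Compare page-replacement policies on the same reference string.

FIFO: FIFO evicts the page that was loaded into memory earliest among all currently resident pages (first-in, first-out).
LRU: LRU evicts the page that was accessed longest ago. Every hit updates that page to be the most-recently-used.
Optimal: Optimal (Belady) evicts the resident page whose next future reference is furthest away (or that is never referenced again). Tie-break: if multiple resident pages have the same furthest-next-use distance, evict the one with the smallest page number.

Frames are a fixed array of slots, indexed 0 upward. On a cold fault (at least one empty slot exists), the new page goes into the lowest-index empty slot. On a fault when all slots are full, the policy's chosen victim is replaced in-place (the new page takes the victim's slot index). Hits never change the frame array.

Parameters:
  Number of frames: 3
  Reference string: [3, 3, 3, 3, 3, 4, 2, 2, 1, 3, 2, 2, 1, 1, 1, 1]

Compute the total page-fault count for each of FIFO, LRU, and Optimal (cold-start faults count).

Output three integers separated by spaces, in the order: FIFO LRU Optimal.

Answer: 5 5 4

Derivation:
--- FIFO ---
  step 0: ref 3 -> FAULT, frames=[3,-,-] (faults so far: 1)
  step 1: ref 3 -> HIT, frames=[3,-,-] (faults so far: 1)
  step 2: ref 3 -> HIT, frames=[3,-,-] (faults so far: 1)
  step 3: ref 3 -> HIT, frames=[3,-,-] (faults so far: 1)
  step 4: ref 3 -> HIT, frames=[3,-,-] (faults so far: 1)
  step 5: ref 4 -> FAULT, frames=[3,4,-] (faults so far: 2)
  step 6: ref 2 -> FAULT, frames=[3,4,2] (faults so far: 3)
  step 7: ref 2 -> HIT, frames=[3,4,2] (faults so far: 3)
  step 8: ref 1 -> FAULT, evict 3, frames=[1,4,2] (faults so far: 4)
  step 9: ref 3 -> FAULT, evict 4, frames=[1,3,2] (faults so far: 5)
  step 10: ref 2 -> HIT, frames=[1,3,2] (faults so far: 5)
  step 11: ref 2 -> HIT, frames=[1,3,2] (faults so far: 5)
  step 12: ref 1 -> HIT, frames=[1,3,2] (faults so far: 5)
  step 13: ref 1 -> HIT, frames=[1,3,2] (faults so far: 5)
  step 14: ref 1 -> HIT, frames=[1,3,2] (faults so far: 5)
  step 15: ref 1 -> HIT, frames=[1,3,2] (faults so far: 5)
  FIFO total faults: 5
--- LRU ---
  step 0: ref 3 -> FAULT, frames=[3,-,-] (faults so far: 1)
  step 1: ref 3 -> HIT, frames=[3,-,-] (faults so far: 1)
  step 2: ref 3 -> HIT, frames=[3,-,-] (faults so far: 1)
  step 3: ref 3 -> HIT, frames=[3,-,-] (faults so far: 1)
  step 4: ref 3 -> HIT, frames=[3,-,-] (faults so far: 1)
  step 5: ref 4 -> FAULT, frames=[3,4,-] (faults so far: 2)
  step 6: ref 2 -> FAULT, frames=[3,4,2] (faults so far: 3)
  step 7: ref 2 -> HIT, frames=[3,4,2] (faults so far: 3)
  step 8: ref 1 -> FAULT, evict 3, frames=[1,4,2] (faults so far: 4)
  step 9: ref 3 -> FAULT, evict 4, frames=[1,3,2] (faults so far: 5)
  step 10: ref 2 -> HIT, frames=[1,3,2] (faults so far: 5)
  step 11: ref 2 -> HIT, frames=[1,3,2] (faults so far: 5)
  step 12: ref 1 -> HIT, frames=[1,3,2] (faults so far: 5)
  step 13: ref 1 -> HIT, frames=[1,3,2] (faults so far: 5)
  step 14: ref 1 -> HIT, frames=[1,3,2] (faults so far: 5)
  step 15: ref 1 -> HIT, frames=[1,3,2] (faults so far: 5)
  LRU total faults: 5
--- Optimal ---
  step 0: ref 3 -> FAULT, frames=[3,-,-] (faults so far: 1)
  step 1: ref 3 -> HIT, frames=[3,-,-] (faults so far: 1)
  step 2: ref 3 -> HIT, frames=[3,-,-] (faults so far: 1)
  step 3: ref 3 -> HIT, frames=[3,-,-] (faults so far: 1)
  step 4: ref 3 -> HIT, frames=[3,-,-] (faults so far: 1)
  step 5: ref 4 -> FAULT, frames=[3,4,-] (faults so far: 2)
  step 6: ref 2 -> FAULT, frames=[3,4,2] (faults so far: 3)
  step 7: ref 2 -> HIT, frames=[3,4,2] (faults so far: 3)
  step 8: ref 1 -> FAULT, evict 4, frames=[3,1,2] (faults so far: 4)
  step 9: ref 3 -> HIT, frames=[3,1,2] (faults so far: 4)
  step 10: ref 2 -> HIT, frames=[3,1,2] (faults so far: 4)
  step 11: ref 2 -> HIT, frames=[3,1,2] (faults so far: 4)
  step 12: ref 1 -> HIT, frames=[3,1,2] (faults so far: 4)
  step 13: ref 1 -> HIT, frames=[3,1,2] (faults so far: 4)
  step 14: ref 1 -> HIT, frames=[3,1,2] (faults so far: 4)
  step 15: ref 1 -> HIT, frames=[3,1,2] (faults so far: 4)
  Optimal total faults: 4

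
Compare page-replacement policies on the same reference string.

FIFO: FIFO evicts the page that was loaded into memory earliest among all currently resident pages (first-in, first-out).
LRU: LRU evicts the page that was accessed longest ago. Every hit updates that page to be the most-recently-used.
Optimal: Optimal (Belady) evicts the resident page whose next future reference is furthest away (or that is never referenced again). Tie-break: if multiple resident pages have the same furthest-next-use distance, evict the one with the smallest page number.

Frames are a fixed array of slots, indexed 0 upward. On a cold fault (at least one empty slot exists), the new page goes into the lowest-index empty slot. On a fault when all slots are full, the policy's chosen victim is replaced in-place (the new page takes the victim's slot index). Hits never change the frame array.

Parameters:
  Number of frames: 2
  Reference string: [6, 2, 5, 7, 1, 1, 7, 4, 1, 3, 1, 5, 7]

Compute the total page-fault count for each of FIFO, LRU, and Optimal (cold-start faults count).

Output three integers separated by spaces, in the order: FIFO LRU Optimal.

--- FIFO ---
  step 0: ref 6 -> FAULT, frames=[6,-] (faults so far: 1)
  step 1: ref 2 -> FAULT, frames=[6,2] (faults so far: 2)
  step 2: ref 5 -> FAULT, evict 6, frames=[5,2] (faults so far: 3)
  step 3: ref 7 -> FAULT, evict 2, frames=[5,7] (faults so far: 4)
  step 4: ref 1 -> FAULT, evict 5, frames=[1,7] (faults so far: 5)
  step 5: ref 1 -> HIT, frames=[1,7] (faults so far: 5)
  step 6: ref 7 -> HIT, frames=[1,7] (faults so far: 5)
  step 7: ref 4 -> FAULT, evict 7, frames=[1,4] (faults so far: 6)
  step 8: ref 1 -> HIT, frames=[1,4] (faults so far: 6)
  step 9: ref 3 -> FAULT, evict 1, frames=[3,4] (faults so far: 7)
  step 10: ref 1 -> FAULT, evict 4, frames=[3,1] (faults so far: 8)
  step 11: ref 5 -> FAULT, evict 3, frames=[5,1] (faults so far: 9)
  step 12: ref 7 -> FAULT, evict 1, frames=[5,7] (faults so far: 10)
  FIFO total faults: 10
--- LRU ---
  step 0: ref 6 -> FAULT, frames=[6,-] (faults so far: 1)
  step 1: ref 2 -> FAULT, frames=[6,2] (faults so far: 2)
  step 2: ref 5 -> FAULT, evict 6, frames=[5,2] (faults so far: 3)
  step 3: ref 7 -> FAULT, evict 2, frames=[5,7] (faults so far: 4)
  step 4: ref 1 -> FAULT, evict 5, frames=[1,7] (faults so far: 5)
  step 5: ref 1 -> HIT, frames=[1,7] (faults so far: 5)
  step 6: ref 7 -> HIT, frames=[1,7] (faults so far: 5)
  step 7: ref 4 -> FAULT, evict 1, frames=[4,7] (faults so far: 6)
  step 8: ref 1 -> FAULT, evict 7, frames=[4,1] (faults so far: 7)
  step 9: ref 3 -> FAULT, evict 4, frames=[3,1] (faults so far: 8)
  step 10: ref 1 -> HIT, frames=[3,1] (faults so far: 8)
  step 11: ref 5 -> FAULT, evict 3, frames=[5,1] (faults so far: 9)
  step 12: ref 7 -> FAULT, evict 1, frames=[5,7] (faults so far: 10)
  LRU total faults: 10
--- Optimal ---
  step 0: ref 6 -> FAULT, frames=[6,-] (faults so far: 1)
  step 1: ref 2 -> FAULT, frames=[6,2] (faults so far: 2)
  step 2: ref 5 -> FAULT, evict 2, frames=[6,5] (faults so far: 3)
  step 3: ref 7 -> FAULT, evict 6, frames=[7,5] (faults so far: 4)
  step 4: ref 1 -> FAULT, evict 5, frames=[7,1] (faults so far: 5)
  step 5: ref 1 -> HIT, frames=[7,1] (faults so far: 5)
  step 6: ref 7 -> HIT, frames=[7,1] (faults so far: 5)
  step 7: ref 4 -> FAULT, evict 7, frames=[4,1] (faults so far: 6)
  step 8: ref 1 -> HIT, frames=[4,1] (faults so far: 6)
  step 9: ref 3 -> FAULT, evict 4, frames=[3,1] (faults so far: 7)
  step 10: ref 1 -> HIT, frames=[3,1] (faults so far: 7)
  step 11: ref 5 -> FAULT, evict 1, frames=[3,5] (faults so far: 8)
  step 12: ref 7 -> FAULT, evict 3, frames=[7,5] (faults so far: 9)
  Optimal total faults: 9

Answer: 10 10 9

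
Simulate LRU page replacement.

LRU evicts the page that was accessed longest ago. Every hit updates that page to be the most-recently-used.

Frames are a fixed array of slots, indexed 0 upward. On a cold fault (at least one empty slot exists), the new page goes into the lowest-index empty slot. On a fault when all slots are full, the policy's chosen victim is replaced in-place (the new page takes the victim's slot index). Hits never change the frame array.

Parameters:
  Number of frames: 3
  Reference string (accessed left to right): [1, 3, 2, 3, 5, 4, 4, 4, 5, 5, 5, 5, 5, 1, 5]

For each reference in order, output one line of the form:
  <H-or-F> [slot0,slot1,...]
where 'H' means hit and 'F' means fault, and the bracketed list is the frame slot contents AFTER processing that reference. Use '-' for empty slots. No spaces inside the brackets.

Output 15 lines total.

F [1,-,-]
F [1,3,-]
F [1,3,2]
H [1,3,2]
F [5,3,2]
F [5,3,4]
H [5,3,4]
H [5,3,4]
H [5,3,4]
H [5,3,4]
H [5,3,4]
H [5,3,4]
H [5,3,4]
F [5,1,4]
H [5,1,4]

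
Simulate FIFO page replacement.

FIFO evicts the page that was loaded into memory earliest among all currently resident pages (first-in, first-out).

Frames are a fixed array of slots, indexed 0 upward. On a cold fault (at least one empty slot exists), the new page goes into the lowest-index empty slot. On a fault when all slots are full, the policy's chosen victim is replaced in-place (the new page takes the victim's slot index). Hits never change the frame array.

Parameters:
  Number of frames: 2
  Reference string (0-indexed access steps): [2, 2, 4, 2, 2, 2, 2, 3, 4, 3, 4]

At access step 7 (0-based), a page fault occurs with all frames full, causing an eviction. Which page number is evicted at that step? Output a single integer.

Answer: 2

Derivation:
Step 0: ref 2 -> FAULT, frames=[2,-]
Step 1: ref 2 -> HIT, frames=[2,-]
Step 2: ref 4 -> FAULT, frames=[2,4]
Step 3: ref 2 -> HIT, frames=[2,4]
Step 4: ref 2 -> HIT, frames=[2,4]
Step 5: ref 2 -> HIT, frames=[2,4]
Step 6: ref 2 -> HIT, frames=[2,4]
Step 7: ref 3 -> FAULT, evict 2, frames=[3,4]
At step 7: evicted page 2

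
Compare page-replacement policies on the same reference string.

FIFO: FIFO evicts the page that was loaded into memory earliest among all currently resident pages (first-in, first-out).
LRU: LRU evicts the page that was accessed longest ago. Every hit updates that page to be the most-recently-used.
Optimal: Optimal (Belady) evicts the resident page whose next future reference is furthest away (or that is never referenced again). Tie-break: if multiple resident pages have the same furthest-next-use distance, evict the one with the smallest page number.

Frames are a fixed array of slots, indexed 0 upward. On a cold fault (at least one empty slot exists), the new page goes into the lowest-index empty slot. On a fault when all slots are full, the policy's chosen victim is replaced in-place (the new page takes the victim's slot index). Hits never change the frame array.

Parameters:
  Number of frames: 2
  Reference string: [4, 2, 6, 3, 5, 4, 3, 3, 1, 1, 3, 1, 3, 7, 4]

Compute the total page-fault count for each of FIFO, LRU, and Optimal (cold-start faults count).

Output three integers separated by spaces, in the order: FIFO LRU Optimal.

--- FIFO ---
  step 0: ref 4 -> FAULT, frames=[4,-] (faults so far: 1)
  step 1: ref 2 -> FAULT, frames=[4,2] (faults so far: 2)
  step 2: ref 6 -> FAULT, evict 4, frames=[6,2] (faults so far: 3)
  step 3: ref 3 -> FAULT, evict 2, frames=[6,3] (faults so far: 4)
  step 4: ref 5 -> FAULT, evict 6, frames=[5,3] (faults so far: 5)
  step 5: ref 4 -> FAULT, evict 3, frames=[5,4] (faults so far: 6)
  step 6: ref 3 -> FAULT, evict 5, frames=[3,4] (faults so far: 7)
  step 7: ref 3 -> HIT, frames=[3,4] (faults so far: 7)
  step 8: ref 1 -> FAULT, evict 4, frames=[3,1] (faults so far: 8)
  step 9: ref 1 -> HIT, frames=[3,1] (faults so far: 8)
  step 10: ref 3 -> HIT, frames=[3,1] (faults so far: 8)
  step 11: ref 1 -> HIT, frames=[3,1] (faults so far: 8)
  step 12: ref 3 -> HIT, frames=[3,1] (faults so far: 8)
  step 13: ref 7 -> FAULT, evict 3, frames=[7,1] (faults so far: 9)
  step 14: ref 4 -> FAULT, evict 1, frames=[7,4] (faults so far: 10)
  FIFO total faults: 10
--- LRU ---
  step 0: ref 4 -> FAULT, frames=[4,-] (faults so far: 1)
  step 1: ref 2 -> FAULT, frames=[4,2] (faults so far: 2)
  step 2: ref 6 -> FAULT, evict 4, frames=[6,2] (faults so far: 3)
  step 3: ref 3 -> FAULT, evict 2, frames=[6,3] (faults so far: 4)
  step 4: ref 5 -> FAULT, evict 6, frames=[5,3] (faults so far: 5)
  step 5: ref 4 -> FAULT, evict 3, frames=[5,4] (faults so far: 6)
  step 6: ref 3 -> FAULT, evict 5, frames=[3,4] (faults so far: 7)
  step 7: ref 3 -> HIT, frames=[3,4] (faults so far: 7)
  step 8: ref 1 -> FAULT, evict 4, frames=[3,1] (faults so far: 8)
  step 9: ref 1 -> HIT, frames=[3,1] (faults so far: 8)
  step 10: ref 3 -> HIT, frames=[3,1] (faults so far: 8)
  step 11: ref 1 -> HIT, frames=[3,1] (faults so far: 8)
  step 12: ref 3 -> HIT, frames=[3,1] (faults so far: 8)
  step 13: ref 7 -> FAULT, evict 1, frames=[3,7] (faults so far: 9)
  step 14: ref 4 -> FAULT, evict 3, frames=[4,7] (faults so far: 10)
  LRU total faults: 10
--- Optimal ---
  step 0: ref 4 -> FAULT, frames=[4,-] (faults so far: 1)
  step 1: ref 2 -> FAULT, frames=[4,2] (faults so far: 2)
  step 2: ref 6 -> FAULT, evict 2, frames=[4,6] (faults so far: 3)
  step 3: ref 3 -> FAULT, evict 6, frames=[4,3] (faults so far: 4)
  step 4: ref 5 -> FAULT, evict 3, frames=[4,5] (faults so far: 5)
  step 5: ref 4 -> HIT, frames=[4,5] (faults so far: 5)
  step 6: ref 3 -> FAULT, evict 5, frames=[4,3] (faults so far: 6)
  step 7: ref 3 -> HIT, frames=[4,3] (faults so far: 6)
  step 8: ref 1 -> FAULT, evict 4, frames=[1,3] (faults so far: 7)
  step 9: ref 1 -> HIT, frames=[1,3] (faults so far: 7)
  step 10: ref 3 -> HIT, frames=[1,3] (faults so far: 7)
  step 11: ref 1 -> HIT, frames=[1,3] (faults so far: 7)
  step 12: ref 3 -> HIT, frames=[1,3] (faults so far: 7)
  step 13: ref 7 -> FAULT, evict 1, frames=[7,3] (faults so far: 8)
  step 14: ref 4 -> FAULT, evict 3, frames=[7,4] (faults so far: 9)
  Optimal total faults: 9

Answer: 10 10 9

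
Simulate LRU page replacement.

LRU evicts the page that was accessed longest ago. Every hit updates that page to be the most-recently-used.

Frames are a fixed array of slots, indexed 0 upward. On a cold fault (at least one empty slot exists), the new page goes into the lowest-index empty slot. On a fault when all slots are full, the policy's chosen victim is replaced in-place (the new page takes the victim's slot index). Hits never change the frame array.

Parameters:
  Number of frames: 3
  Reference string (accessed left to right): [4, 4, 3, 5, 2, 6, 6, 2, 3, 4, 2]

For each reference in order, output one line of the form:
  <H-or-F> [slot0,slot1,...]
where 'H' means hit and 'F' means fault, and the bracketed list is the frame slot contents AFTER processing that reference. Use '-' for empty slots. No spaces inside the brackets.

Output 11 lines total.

F [4,-,-]
H [4,-,-]
F [4,3,-]
F [4,3,5]
F [2,3,5]
F [2,6,5]
H [2,6,5]
H [2,6,5]
F [2,6,3]
F [2,4,3]
H [2,4,3]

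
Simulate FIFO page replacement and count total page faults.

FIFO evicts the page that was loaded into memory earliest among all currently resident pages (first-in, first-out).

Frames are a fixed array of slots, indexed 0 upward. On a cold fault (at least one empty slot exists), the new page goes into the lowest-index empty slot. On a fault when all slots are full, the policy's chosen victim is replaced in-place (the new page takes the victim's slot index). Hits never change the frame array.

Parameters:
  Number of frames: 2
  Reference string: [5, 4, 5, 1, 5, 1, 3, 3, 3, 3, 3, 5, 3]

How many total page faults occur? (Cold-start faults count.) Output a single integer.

Answer: 5

Derivation:
Step 0: ref 5 → FAULT, frames=[5,-]
Step 1: ref 4 → FAULT, frames=[5,4]
Step 2: ref 5 → HIT, frames=[5,4]
Step 3: ref 1 → FAULT (evict 5), frames=[1,4]
Step 4: ref 5 → FAULT (evict 4), frames=[1,5]
Step 5: ref 1 → HIT, frames=[1,5]
Step 6: ref 3 → FAULT (evict 1), frames=[3,5]
Step 7: ref 3 → HIT, frames=[3,5]
Step 8: ref 3 → HIT, frames=[3,5]
Step 9: ref 3 → HIT, frames=[3,5]
Step 10: ref 3 → HIT, frames=[3,5]
Step 11: ref 5 → HIT, frames=[3,5]
Step 12: ref 3 → HIT, frames=[3,5]
Total faults: 5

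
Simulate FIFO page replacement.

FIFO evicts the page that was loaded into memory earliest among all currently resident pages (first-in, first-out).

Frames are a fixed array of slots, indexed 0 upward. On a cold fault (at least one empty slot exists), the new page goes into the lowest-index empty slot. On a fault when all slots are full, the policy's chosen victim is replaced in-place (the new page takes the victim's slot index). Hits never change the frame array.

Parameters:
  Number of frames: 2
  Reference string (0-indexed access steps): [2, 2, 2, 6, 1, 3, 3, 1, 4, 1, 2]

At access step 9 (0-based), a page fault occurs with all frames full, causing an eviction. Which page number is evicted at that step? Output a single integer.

Step 0: ref 2 -> FAULT, frames=[2,-]
Step 1: ref 2 -> HIT, frames=[2,-]
Step 2: ref 2 -> HIT, frames=[2,-]
Step 3: ref 6 -> FAULT, frames=[2,6]
Step 4: ref 1 -> FAULT, evict 2, frames=[1,6]
Step 5: ref 3 -> FAULT, evict 6, frames=[1,3]
Step 6: ref 3 -> HIT, frames=[1,3]
Step 7: ref 1 -> HIT, frames=[1,3]
Step 8: ref 4 -> FAULT, evict 1, frames=[4,3]
Step 9: ref 1 -> FAULT, evict 3, frames=[4,1]
At step 9: evicted page 3

Answer: 3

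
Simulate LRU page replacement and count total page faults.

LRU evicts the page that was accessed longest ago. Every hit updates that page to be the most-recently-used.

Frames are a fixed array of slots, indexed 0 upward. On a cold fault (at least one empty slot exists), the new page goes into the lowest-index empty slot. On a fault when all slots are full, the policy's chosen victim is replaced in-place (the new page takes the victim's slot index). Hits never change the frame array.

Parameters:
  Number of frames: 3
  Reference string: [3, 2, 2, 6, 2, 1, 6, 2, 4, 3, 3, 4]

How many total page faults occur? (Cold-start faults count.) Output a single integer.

Answer: 6

Derivation:
Step 0: ref 3 → FAULT, frames=[3,-,-]
Step 1: ref 2 → FAULT, frames=[3,2,-]
Step 2: ref 2 → HIT, frames=[3,2,-]
Step 3: ref 6 → FAULT, frames=[3,2,6]
Step 4: ref 2 → HIT, frames=[3,2,6]
Step 5: ref 1 → FAULT (evict 3), frames=[1,2,6]
Step 6: ref 6 → HIT, frames=[1,2,6]
Step 7: ref 2 → HIT, frames=[1,2,6]
Step 8: ref 4 → FAULT (evict 1), frames=[4,2,6]
Step 9: ref 3 → FAULT (evict 6), frames=[4,2,3]
Step 10: ref 3 → HIT, frames=[4,2,3]
Step 11: ref 4 → HIT, frames=[4,2,3]
Total faults: 6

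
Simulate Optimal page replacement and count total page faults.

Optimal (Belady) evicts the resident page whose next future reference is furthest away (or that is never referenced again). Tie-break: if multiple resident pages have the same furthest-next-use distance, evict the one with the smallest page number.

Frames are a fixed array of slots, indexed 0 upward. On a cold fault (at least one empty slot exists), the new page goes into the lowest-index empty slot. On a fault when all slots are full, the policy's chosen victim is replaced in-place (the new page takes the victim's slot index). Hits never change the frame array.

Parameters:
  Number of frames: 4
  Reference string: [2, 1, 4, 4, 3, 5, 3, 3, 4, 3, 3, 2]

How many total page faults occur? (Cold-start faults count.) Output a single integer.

Answer: 5

Derivation:
Step 0: ref 2 → FAULT, frames=[2,-,-,-]
Step 1: ref 1 → FAULT, frames=[2,1,-,-]
Step 2: ref 4 → FAULT, frames=[2,1,4,-]
Step 3: ref 4 → HIT, frames=[2,1,4,-]
Step 4: ref 3 → FAULT, frames=[2,1,4,3]
Step 5: ref 5 → FAULT (evict 1), frames=[2,5,4,3]
Step 6: ref 3 → HIT, frames=[2,5,4,3]
Step 7: ref 3 → HIT, frames=[2,5,4,3]
Step 8: ref 4 → HIT, frames=[2,5,4,3]
Step 9: ref 3 → HIT, frames=[2,5,4,3]
Step 10: ref 3 → HIT, frames=[2,5,4,3]
Step 11: ref 2 → HIT, frames=[2,5,4,3]
Total faults: 5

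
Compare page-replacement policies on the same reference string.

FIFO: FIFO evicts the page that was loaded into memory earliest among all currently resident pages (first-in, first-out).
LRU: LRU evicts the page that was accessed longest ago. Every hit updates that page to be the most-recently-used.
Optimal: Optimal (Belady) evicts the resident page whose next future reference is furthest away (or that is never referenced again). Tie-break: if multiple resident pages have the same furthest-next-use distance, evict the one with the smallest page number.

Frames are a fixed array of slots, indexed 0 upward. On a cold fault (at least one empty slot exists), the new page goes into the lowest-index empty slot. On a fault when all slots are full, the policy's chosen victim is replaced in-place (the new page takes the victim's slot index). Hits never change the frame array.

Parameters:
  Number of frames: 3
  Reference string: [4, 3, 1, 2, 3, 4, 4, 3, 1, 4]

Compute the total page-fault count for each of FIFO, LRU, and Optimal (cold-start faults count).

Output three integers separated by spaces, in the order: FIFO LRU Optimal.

Answer: 7 6 5

Derivation:
--- FIFO ---
  step 0: ref 4 -> FAULT, frames=[4,-,-] (faults so far: 1)
  step 1: ref 3 -> FAULT, frames=[4,3,-] (faults so far: 2)
  step 2: ref 1 -> FAULT, frames=[4,3,1] (faults so far: 3)
  step 3: ref 2 -> FAULT, evict 4, frames=[2,3,1] (faults so far: 4)
  step 4: ref 3 -> HIT, frames=[2,3,1] (faults so far: 4)
  step 5: ref 4 -> FAULT, evict 3, frames=[2,4,1] (faults so far: 5)
  step 6: ref 4 -> HIT, frames=[2,4,1] (faults so far: 5)
  step 7: ref 3 -> FAULT, evict 1, frames=[2,4,3] (faults so far: 6)
  step 8: ref 1 -> FAULT, evict 2, frames=[1,4,3] (faults so far: 7)
  step 9: ref 4 -> HIT, frames=[1,4,3] (faults so far: 7)
  FIFO total faults: 7
--- LRU ---
  step 0: ref 4 -> FAULT, frames=[4,-,-] (faults so far: 1)
  step 1: ref 3 -> FAULT, frames=[4,3,-] (faults so far: 2)
  step 2: ref 1 -> FAULT, frames=[4,3,1] (faults so far: 3)
  step 3: ref 2 -> FAULT, evict 4, frames=[2,3,1] (faults so far: 4)
  step 4: ref 3 -> HIT, frames=[2,3,1] (faults so far: 4)
  step 5: ref 4 -> FAULT, evict 1, frames=[2,3,4] (faults so far: 5)
  step 6: ref 4 -> HIT, frames=[2,3,4] (faults so far: 5)
  step 7: ref 3 -> HIT, frames=[2,3,4] (faults so far: 5)
  step 8: ref 1 -> FAULT, evict 2, frames=[1,3,4] (faults so far: 6)
  step 9: ref 4 -> HIT, frames=[1,3,4] (faults so far: 6)
  LRU total faults: 6
--- Optimal ---
  step 0: ref 4 -> FAULT, frames=[4,-,-] (faults so far: 1)
  step 1: ref 3 -> FAULT, frames=[4,3,-] (faults so far: 2)
  step 2: ref 1 -> FAULT, frames=[4,3,1] (faults so far: 3)
  step 3: ref 2 -> FAULT, evict 1, frames=[4,3,2] (faults so far: 4)
  step 4: ref 3 -> HIT, frames=[4,3,2] (faults so far: 4)
  step 5: ref 4 -> HIT, frames=[4,3,2] (faults so far: 4)
  step 6: ref 4 -> HIT, frames=[4,3,2] (faults so far: 4)
  step 7: ref 3 -> HIT, frames=[4,3,2] (faults so far: 4)
  step 8: ref 1 -> FAULT, evict 2, frames=[4,3,1] (faults so far: 5)
  step 9: ref 4 -> HIT, frames=[4,3,1] (faults so far: 5)
  Optimal total faults: 5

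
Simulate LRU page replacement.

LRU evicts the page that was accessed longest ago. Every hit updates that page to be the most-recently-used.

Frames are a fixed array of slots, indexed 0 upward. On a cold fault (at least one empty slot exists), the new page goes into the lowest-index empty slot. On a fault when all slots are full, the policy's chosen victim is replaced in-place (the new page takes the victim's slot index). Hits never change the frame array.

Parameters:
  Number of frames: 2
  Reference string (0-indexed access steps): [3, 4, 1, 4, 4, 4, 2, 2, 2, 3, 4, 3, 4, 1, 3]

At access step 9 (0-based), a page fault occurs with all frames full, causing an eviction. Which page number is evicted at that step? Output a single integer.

Step 0: ref 3 -> FAULT, frames=[3,-]
Step 1: ref 4 -> FAULT, frames=[3,4]
Step 2: ref 1 -> FAULT, evict 3, frames=[1,4]
Step 3: ref 4 -> HIT, frames=[1,4]
Step 4: ref 4 -> HIT, frames=[1,4]
Step 5: ref 4 -> HIT, frames=[1,4]
Step 6: ref 2 -> FAULT, evict 1, frames=[2,4]
Step 7: ref 2 -> HIT, frames=[2,4]
Step 8: ref 2 -> HIT, frames=[2,4]
Step 9: ref 3 -> FAULT, evict 4, frames=[2,3]
At step 9: evicted page 4

Answer: 4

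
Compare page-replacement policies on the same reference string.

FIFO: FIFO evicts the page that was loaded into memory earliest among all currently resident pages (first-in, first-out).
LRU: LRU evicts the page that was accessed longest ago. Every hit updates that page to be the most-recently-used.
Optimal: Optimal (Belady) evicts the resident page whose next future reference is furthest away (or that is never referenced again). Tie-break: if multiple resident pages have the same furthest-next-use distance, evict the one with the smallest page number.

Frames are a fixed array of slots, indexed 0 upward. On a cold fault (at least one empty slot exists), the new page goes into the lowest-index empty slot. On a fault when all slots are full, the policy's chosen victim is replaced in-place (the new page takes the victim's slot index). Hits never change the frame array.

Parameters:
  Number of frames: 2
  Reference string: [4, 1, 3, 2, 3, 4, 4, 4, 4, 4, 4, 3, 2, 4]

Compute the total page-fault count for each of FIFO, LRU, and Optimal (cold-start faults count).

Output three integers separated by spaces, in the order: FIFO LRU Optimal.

--- FIFO ---
  step 0: ref 4 -> FAULT, frames=[4,-] (faults so far: 1)
  step 1: ref 1 -> FAULT, frames=[4,1] (faults so far: 2)
  step 2: ref 3 -> FAULT, evict 4, frames=[3,1] (faults so far: 3)
  step 3: ref 2 -> FAULT, evict 1, frames=[3,2] (faults so far: 4)
  step 4: ref 3 -> HIT, frames=[3,2] (faults so far: 4)
  step 5: ref 4 -> FAULT, evict 3, frames=[4,2] (faults so far: 5)
  step 6: ref 4 -> HIT, frames=[4,2] (faults so far: 5)
  step 7: ref 4 -> HIT, frames=[4,2] (faults so far: 5)
  step 8: ref 4 -> HIT, frames=[4,2] (faults so far: 5)
  step 9: ref 4 -> HIT, frames=[4,2] (faults so far: 5)
  step 10: ref 4 -> HIT, frames=[4,2] (faults so far: 5)
  step 11: ref 3 -> FAULT, evict 2, frames=[4,3] (faults so far: 6)
  step 12: ref 2 -> FAULT, evict 4, frames=[2,3] (faults so far: 7)
  step 13: ref 4 -> FAULT, evict 3, frames=[2,4] (faults so far: 8)
  FIFO total faults: 8
--- LRU ---
  step 0: ref 4 -> FAULT, frames=[4,-] (faults so far: 1)
  step 1: ref 1 -> FAULT, frames=[4,1] (faults so far: 2)
  step 2: ref 3 -> FAULT, evict 4, frames=[3,1] (faults so far: 3)
  step 3: ref 2 -> FAULT, evict 1, frames=[3,2] (faults so far: 4)
  step 4: ref 3 -> HIT, frames=[3,2] (faults so far: 4)
  step 5: ref 4 -> FAULT, evict 2, frames=[3,4] (faults so far: 5)
  step 6: ref 4 -> HIT, frames=[3,4] (faults so far: 5)
  step 7: ref 4 -> HIT, frames=[3,4] (faults so far: 5)
  step 8: ref 4 -> HIT, frames=[3,4] (faults so far: 5)
  step 9: ref 4 -> HIT, frames=[3,4] (faults so far: 5)
  step 10: ref 4 -> HIT, frames=[3,4] (faults so far: 5)
  step 11: ref 3 -> HIT, frames=[3,4] (faults so far: 5)
  step 12: ref 2 -> FAULT, evict 4, frames=[3,2] (faults so far: 6)
  step 13: ref 4 -> FAULT, evict 3, frames=[4,2] (faults so far: 7)
  LRU total faults: 7
--- Optimal ---
  step 0: ref 4 -> FAULT, frames=[4,-] (faults so far: 1)
  step 1: ref 1 -> FAULT, frames=[4,1] (faults so far: 2)
  step 2: ref 3 -> FAULT, evict 1, frames=[4,3] (faults so far: 3)
  step 3: ref 2 -> FAULT, evict 4, frames=[2,3] (faults so far: 4)
  step 4: ref 3 -> HIT, frames=[2,3] (faults so far: 4)
  step 5: ref 4 -> FAULT, evict 2, frames=[4,3] (faults so far: 5)
  step 6: ref 4 -> HIT, frames=[4,3] (faults so far: 5)
  step 7: ref 4 -> HIT, frames=[4,3] (faults so far: 5)
  step 8: ref 4 -> HIT, frames=[4,3] (faults so far: 5)
  step 9: ref 4 -> HIT, frames=[4,3] (faults so far: 5)
  step 10: ref 4 -> HIT, frames=[4,3] (faults so far: 5)
  step 11: ref 3 -> HIT, frames=[4,3] (faults so far: 5)
  step 12: ref 2 -> FAULT, evict 3, frames=[4,2] (faults so far: 6)
  step 13: ref 4 -> HIT, frames=[4,2] (faults so far: 6)
  Optimal total faults: 6

Answer: 8 7 6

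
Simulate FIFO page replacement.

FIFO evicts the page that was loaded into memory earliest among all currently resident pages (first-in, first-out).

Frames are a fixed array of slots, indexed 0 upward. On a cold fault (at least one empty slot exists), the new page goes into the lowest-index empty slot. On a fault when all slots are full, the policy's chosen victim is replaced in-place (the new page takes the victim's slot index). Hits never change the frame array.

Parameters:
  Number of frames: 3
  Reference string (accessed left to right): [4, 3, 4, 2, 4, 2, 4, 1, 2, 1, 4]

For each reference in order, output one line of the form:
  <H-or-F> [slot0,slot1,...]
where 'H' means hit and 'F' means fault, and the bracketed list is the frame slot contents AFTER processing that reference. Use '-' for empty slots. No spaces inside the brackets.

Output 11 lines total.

F [4,-,-]
F [4,3,-]
H [4,3,-]
F [4,3,2]
H [4,3,2]
H [4,3,2]
H [4,3,2]
F [1,3,2]
H [1,3,2]
H [1,3,2]
F [1,4,2]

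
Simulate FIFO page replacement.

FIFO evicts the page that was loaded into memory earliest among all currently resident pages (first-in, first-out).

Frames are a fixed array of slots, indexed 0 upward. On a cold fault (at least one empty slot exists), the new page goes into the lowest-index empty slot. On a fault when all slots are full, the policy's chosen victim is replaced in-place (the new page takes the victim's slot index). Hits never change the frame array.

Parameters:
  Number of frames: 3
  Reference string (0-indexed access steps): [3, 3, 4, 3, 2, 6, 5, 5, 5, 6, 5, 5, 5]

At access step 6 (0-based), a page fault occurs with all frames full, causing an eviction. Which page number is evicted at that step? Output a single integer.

Step 0: ref 3 -> FAULT, frames=[3,-,-]
Step 1: ref 3 -> HIT, frames=[3,-,-]
Step 2: ref 4 -> FAULT, frames=[3,4,-]
Step 3: ref 3 -> HIT, frames=[3,4,-]
Step 4: ref 2 -> FAULT, frames=[3,4,2]
Step 5: ref 6 -> FAULT, evict 3, frames=[6,4,2]
Step 6: ref 5 -> FAULT, evict 4, frames=[6,5,2]
At step 6: evicted page 4

Answer: 4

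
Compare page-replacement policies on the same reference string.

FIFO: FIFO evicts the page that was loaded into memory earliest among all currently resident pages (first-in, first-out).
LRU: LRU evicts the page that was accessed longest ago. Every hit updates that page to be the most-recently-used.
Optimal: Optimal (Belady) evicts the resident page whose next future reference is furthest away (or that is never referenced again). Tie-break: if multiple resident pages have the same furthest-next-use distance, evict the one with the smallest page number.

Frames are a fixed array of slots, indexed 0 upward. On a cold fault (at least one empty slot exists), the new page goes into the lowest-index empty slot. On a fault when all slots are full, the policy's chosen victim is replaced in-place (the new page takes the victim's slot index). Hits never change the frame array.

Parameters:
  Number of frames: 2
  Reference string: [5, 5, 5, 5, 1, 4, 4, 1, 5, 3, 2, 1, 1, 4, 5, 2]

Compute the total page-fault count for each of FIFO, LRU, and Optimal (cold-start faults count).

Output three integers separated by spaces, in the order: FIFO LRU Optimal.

Answer: 10 10 8

Derivation:
--- FIFO ---
  step 0: ref 5 -> FAULT, frames=[5,-] (faults so far: 1)
  step 1: ref 5 -> HIT, frames=[5,-] (faults so far: 1)
  step 2: ref 5 -> HIT, frames=[5,-] (faults so far: 1)
  step 3: ref 5 -> HIT, frames=[5,-] (faults so far: 1)
  step 4: ref 1 -> FAULT, frames=[5,1] (faults so far: 2)
  step 5: ref 4 -> FAULT, evict 5, frames=[4,1] (faults so far: 3)
  step 6: ref 4 -> HIT, frames=[4,1] (faults so far: 3)
  step 7: ref 1 -> HIT, frames=[4,1] (faults so far: 3)
  step 8: ref 5 -> FAULT, evict 1, frames=[4,5] (faults so far: 4)
  step 9: ref 3 -> FAULT, evict 4, frames=[3,5] (faults so far: 5)
  step 10: ref 2 -> FAULT, evict 5, frames=[3,2] (faults so far: 6)
  step 11: ref 1 -> FAULT, evict 3, frames=[1,2] (faults so far: 7)
  step 12: ref 1 -> HIT, frames=[1,2] (faults so far: 7)
  step 13: ref 4 -> FAULT, evict 2, frames=[1,4] (faults so far: 8)
  step 14: ref 5 -> FAULT, evict 1, frames=[5,4] (faults so far: 9)
  step 15: ref 2 -> FAULT, evict 4, frames=[5,2] (faults so far: 10)
  FIFO total faults: 10
--- LRU ---
  step 0: ref 5 -> FAULT, frames=[5,-] (faults so far: 1)
  step 1: ref 5 -> HIT, frames=[5,-] (faults so far: 1)
  step 2: ref 5 -> HIT, frames=[5,-] (faults so far: 1)
  step 3: ref 5 -> HIT, frames=[5,-] (faults so far: 1)
  step 4: ref 1 -> FAULT, frames=[5,1] (faults so far: 2)
  step 5: ref 4 -> FAULT, evict 5, frames=[4,1] (faults so far: 3)
  step 6: ref 4 -> HIT, frames=[4,1] (faults so far: 3)
  step 7: ref 1 -> HIT, frames=[4,1] (faults so far: 3)
  step 8: ref 5 -> FAULT, evict 4, frames=[5,1] (faults so far: 4)
  step 9: ref 3 -> FAULT, evict 1, frames=[5,3] (faults so far: 5)
  step 10: ref 2 -> FAULT, evict 5, frames=[2,3] (faults so far: 6)
  step 11: ref 1 -> FAULT, evict 3, frames=[2,1] (faults so far: 7)
  step 12: ref 1 -> HIT, frames=[2,1] (faults so far: 7)
  step 13: ref 4 -> FAULT, evict 2, frames=[4,1] (faults so far: 8)
  step 14: ref 5 -> FAULT, evict 1, frames=[4,5] (faults so far: 9)
  step 15: ref 2 -> FAULT, evict 4, frames=[2,5] (faults so far: 10)
  LRU total faults: 10
--- Optimal ---
  step 0: ref 5 -> FAULT, frames=[5,-] (faults so far: 1)
  step 1: ref 5 -> HIT, frames=[5,-] (faults so far: 1)
  step 2: ref 5 -> HIT, frames=[5,-] (faults so far: 1)
  step 3: ref 5 -> HIT, frames=[5,-] (faults so far: 1)
  step 4: ref 1 -> FAULT, frames=[5,1] (faults so far: 2)
  step 5: ref 4 -> FAULT, evict 5, frames=[4,1] (faults so far: 3)
  step 6: ref 4 -> HIT, frames=[4,1] (faults so far: 3)
  step 7: ref 1 -> HIT, frames=[4,1] (faults so far: 3)
  step 8: ref 5 -> FAULT, evict 4, frames=[5,1] (faults so far: 4)
  step 9: ref 3 -> FAULT, evict 5, frames=[3,1] (faults so far: 5)
  step 10: ref 2 -> FAULT, evict 3, frames=[2,1] (faults so far: 6)
  step 11: ref 1 -> HIT, frames=[2,1] (faults so far: 6)
  step 12: ref 1 -> HIT, frames=[2,1] (faults so far: 6)
  step 13: ref 4 -> FAULT, evict 1, frames=[2,4] (faults so far: 7)
  step 14: ref 5 -> FAULT, evict 4, frames=[2,5] (faults so far: 8)
  step 15: ref 2 -> HIT, frames=[2,5] (faults so far: 8)
  Optimal total faults: 8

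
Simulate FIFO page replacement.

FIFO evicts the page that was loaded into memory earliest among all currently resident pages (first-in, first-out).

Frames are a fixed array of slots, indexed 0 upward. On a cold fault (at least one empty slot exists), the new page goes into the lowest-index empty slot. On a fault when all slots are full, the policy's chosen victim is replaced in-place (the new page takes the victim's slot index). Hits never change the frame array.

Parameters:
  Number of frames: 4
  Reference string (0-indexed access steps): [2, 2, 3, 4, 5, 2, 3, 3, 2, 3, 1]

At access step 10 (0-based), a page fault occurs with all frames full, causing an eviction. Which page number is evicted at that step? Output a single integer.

Answer: 2

Derivation:
Step 0: ref 2 -> FAULT, frames=[2,-,-,-]
Step 1: ref 2 -> HIT, frames=[2,-,-,-]
Step 2: ref 3 -> FAULT, frames=[2,3,-,-]
Step 3: ref 4 -> FAULT, frames=[2,3,4,-]
Step 4: ref 5 -> FAULT, frames=[2,3,4,5]
Step 5: ref 2 -> HIT, frames=[2,3,4,5]
Step 6: ref 3 -> HIT, frames=[2,3,4,5]
Step 7: ref 3 -> HIT, frames=[2,3,4,5]
Step 8: ref 2 -> HIT, frames=[2,3,4,5]
Step 9: ref 3 -> HIT, frames=[2,3,4,5]
Step 10: ref 1 -> FAULT, evict 2, frames=[1,3,4,5]
At step 10: evicted page 2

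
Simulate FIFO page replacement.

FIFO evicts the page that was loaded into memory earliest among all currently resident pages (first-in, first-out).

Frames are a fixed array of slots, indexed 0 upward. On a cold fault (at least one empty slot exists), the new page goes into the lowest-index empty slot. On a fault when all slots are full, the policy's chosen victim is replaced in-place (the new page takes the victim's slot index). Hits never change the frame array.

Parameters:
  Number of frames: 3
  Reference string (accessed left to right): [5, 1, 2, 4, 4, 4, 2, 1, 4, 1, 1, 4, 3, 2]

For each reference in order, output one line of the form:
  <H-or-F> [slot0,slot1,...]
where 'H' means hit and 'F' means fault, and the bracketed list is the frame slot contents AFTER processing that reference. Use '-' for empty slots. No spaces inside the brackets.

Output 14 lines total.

F [5,-,-]
F [5,1,-]
F [5,1,2]
F [4,1,2]
H [4,1,2]
H [4,1,2]
H [4,1,2]
H [4,1,2]
H [4,1,2]
H [4,1,2]
H [4,1,2]
H [4,1,2]
F [4,3,2]
H [4,3,2]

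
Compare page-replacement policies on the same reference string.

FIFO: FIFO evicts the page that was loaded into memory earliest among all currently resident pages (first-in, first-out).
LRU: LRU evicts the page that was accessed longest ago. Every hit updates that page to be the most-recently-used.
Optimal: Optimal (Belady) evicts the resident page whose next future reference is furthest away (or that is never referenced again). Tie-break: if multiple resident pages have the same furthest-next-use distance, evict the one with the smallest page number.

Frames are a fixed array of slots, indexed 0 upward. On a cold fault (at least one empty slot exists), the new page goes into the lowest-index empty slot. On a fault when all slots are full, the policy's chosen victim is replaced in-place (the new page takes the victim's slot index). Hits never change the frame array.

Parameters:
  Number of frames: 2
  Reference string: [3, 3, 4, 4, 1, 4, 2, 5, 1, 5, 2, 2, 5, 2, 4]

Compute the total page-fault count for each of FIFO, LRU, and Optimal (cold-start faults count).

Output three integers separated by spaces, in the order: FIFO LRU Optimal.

Answer: 9 8 7

Derivation:
--- FIFO ---
  step 0: ref 3 -> FAULT, frames=[3,-] (faults so far: 1)
  step 1: ref 3 -> HIT, frames=[3,-] (faults so far: 1)
  step 2: ref 4 -> FAULT, frames=[3,4] (faults so far: 2)
  step 3: ref 4 -> HIT, frames=[3,4] (faults so far: 2)
  step 4: ref 1 -> FAULT, evict 3, frames=[1,4] (faults so far: 3)
  step 5: ref 4 -> HIT, frames=[1,4] (faults so far: 3)
  step 6: ref 2 -> FAULT, evict 4, frames=[1,2] (faults so far: 4)
  step 7: ref 5 -> FAULT, evict 1, frames=[5,2] (faults so far: 5)
  step 8: ref 1 -> FAULT, evict 2, frames=[5,1] (faults so far: 6)
  step 9: ref 5 -> HIT, frames=[5,1] (faults so far: 6)
  step 10: ref 2 -> FAULT, evict 5, frames=[2,1] (faults so far: 7)
  step 11: ref 2 -> HIT, frames=[2,1] (faults so far: 7)
  step 12: ref 5 -> FAULT, evict 1, frames=[2,5] (faults so far: 8)
  step 13: ref 2 -> HIT, frames=[2,5] (faults so far: 8)
  step 14: ref 4 -> FAULT, evict 2, frames=[4,5] (faults so far: 9)
  FIFO total faults: 9
--- LRU ---
  step 0: ref 3 -> FAULT, frames=[3,-] (faults so far: 1)
  step 1: ref 3 -> HIT, frames=[3,-] (faults so far: 1)
  step 2: ref 4 -> FAULT, frames=[3,4] (faults so far: 2)
  step 3: ref 4 -> HIT, frames=[3,4] (faults so far: 2)
  step 4: ref 1 -> FAULT, evict 3, frames=[1,4] (faults so far: 3)
  step 5: ref 4 -> HIT, frames=[1,4] (faults so far: 3)
  step 6: ref 2 -> FAULT, evict 1, frames=[2,4] (faults so far: 4)
  step 7: ref 5 -> FAULT, evict 4, frames=[2,5] (faults so far: 5)
  step 8: ref 1 -> FAULT, evict 2, frames=[1,5] (faults so far: 6)
  step 9: ref 5 -> HIT, frames=[1,5] (faults so far: 6)
  step 10: ref 2 -> FAULT, evict 1, frames=[2,5] (faults so far: 7)
  step 11: ref 2 -> HIT, frames=[2,5] (faults so far: 7)
  step 12: ref 5 -> HIT, frames=[2,5] (faults so far: 7)
  step 13: ref 2 -> HIT, frames=[2,5] (faults so far: 7)
  step 14: ref 4 -> FAULT, evict 5, frames=[2,4] (faults so far: 8)
  LRU total faults: 8
--- Optimal ---
  step 0: ref 3 -> FAULT, frames=[3,-] (faults so far: 1)
  step 1: ref 3 -> HIT, frames=[3,-] (faults so far: 1)
  step 2: ref 4 -> FAULT, frames=[3,4] (faults so far: 2)
  step 3: ref 4 -> HIT, frames=[3,4] (faults so far: 2)
  step 4: ref 1 -> FAULT, evict 3, frames=[1,4] (faults so far: 3)
  step 5: ref 4 -> HIT, frames=[1,4] (faults so far: 3)
  step 6: ref 2 -> FAULT, evict 4, frames=[1,2] (faults so far: 4)
  step 7: ref 5 -> FAULT, evict 2, frames=[1,5] (faults so far: 5)
  step 8: ref 1 -> HIT, frames=[1,5] (faults so far: 5)
  step 9: ref 5 -> HIT, frames=[1,5] (faults so far: 5)
  step 10: ref 2 -> FAULT, evict 1, frames=[2,5] (faults so far: 6)
  step 11: ref 2 -> HIT, frames=[2,5] (faults so far: 6)
  step 12: ref 5 -> HIT, frames=[2,5] (faults so far: 6)
  step 13: ref 2 -> HIT, frames=[2,5] (faults so far: 6)
  step 14: ref 4 -> FAULT, evict 2, frames=[4,5] (faults so far: 7)
  Optimal total faults: 7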